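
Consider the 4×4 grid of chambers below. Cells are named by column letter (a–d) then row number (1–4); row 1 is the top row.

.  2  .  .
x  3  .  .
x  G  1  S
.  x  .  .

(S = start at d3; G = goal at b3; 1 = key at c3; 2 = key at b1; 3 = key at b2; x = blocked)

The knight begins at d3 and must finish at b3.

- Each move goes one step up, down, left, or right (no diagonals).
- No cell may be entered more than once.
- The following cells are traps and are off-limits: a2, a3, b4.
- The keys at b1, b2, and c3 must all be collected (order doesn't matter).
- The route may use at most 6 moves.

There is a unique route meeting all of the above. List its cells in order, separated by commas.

d3, c3, c2, c1, b1, b2, b3

The 6-move cap with required stops at b1, b2, c3 leaves no slack for detours.
Route from d3: left to c3, 2× up (reaching c1), left to b1, 2× down (reaching b3) — 6 moves in all.
Check: all required cells visited; 6 ≤ 6 moves.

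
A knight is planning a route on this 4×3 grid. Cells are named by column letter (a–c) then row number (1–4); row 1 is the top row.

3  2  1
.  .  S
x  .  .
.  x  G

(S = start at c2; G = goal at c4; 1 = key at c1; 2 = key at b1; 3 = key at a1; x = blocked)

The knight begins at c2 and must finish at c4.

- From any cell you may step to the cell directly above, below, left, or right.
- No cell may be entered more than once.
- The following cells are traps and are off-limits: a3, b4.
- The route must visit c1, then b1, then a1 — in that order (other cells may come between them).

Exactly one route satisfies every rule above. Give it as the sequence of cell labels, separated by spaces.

The waypoints must appear in the order c1, b1, a1, with no cell reused.
Route from c2: up to c1, 2× left (reaching a1), down to a2, right to b2, down to b3, right to c3, down to c4 — 8 moves in all.
Check: order respected (1 at step 1, 2 at step 2, 3 at step 3).

c2 c1 b1 a1 a2 b2 b3 c3 c4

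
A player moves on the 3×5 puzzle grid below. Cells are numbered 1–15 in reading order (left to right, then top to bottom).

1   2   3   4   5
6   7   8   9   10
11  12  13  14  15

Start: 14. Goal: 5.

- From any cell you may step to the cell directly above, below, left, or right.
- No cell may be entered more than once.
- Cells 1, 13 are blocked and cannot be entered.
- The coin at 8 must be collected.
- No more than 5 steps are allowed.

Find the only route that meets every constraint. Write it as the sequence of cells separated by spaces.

The budget equals the shortest possible length, so every move has to be on a shortest route through the required cells.
Route from 14: up 1 to 9, left 1 to 8, up 1 to 3, right 2 to 5 — 5 moves in all.
Check: all required cells visited; 5 ≤ 5 moves.

14 9 8 3 4 5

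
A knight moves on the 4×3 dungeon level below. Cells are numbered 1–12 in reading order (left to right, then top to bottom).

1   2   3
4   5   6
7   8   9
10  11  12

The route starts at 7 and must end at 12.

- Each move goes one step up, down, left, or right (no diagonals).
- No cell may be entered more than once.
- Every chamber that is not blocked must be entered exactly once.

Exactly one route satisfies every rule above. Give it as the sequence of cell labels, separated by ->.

Need to visit all 12 open cells exactly once, starting at 7 and ending at 12.
Cell 10 has only two open neighbours (7 and 11), so the path must pass straight through it: one of those is the cell it's entered from and the other is where it exits.
Route from 7: down to 10, right to 11, 2× up (reaching 5), left to 4, up to 1, 2× right (reaching 3), 3× down (reaching 12) — 11 moves in all.
Check: all 12 open cells covered.

7 -> 10 -> 11 -> 8 -> 5 -> 4 -> 1 -> 2 -> 3 -> 6 -> 9 -> 12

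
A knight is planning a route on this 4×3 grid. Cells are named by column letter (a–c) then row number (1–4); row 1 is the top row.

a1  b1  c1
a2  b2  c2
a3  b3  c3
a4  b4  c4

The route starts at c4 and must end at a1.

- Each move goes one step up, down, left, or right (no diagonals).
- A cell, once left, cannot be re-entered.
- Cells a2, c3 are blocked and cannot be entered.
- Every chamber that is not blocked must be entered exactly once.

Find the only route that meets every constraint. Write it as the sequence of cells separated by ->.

c4 -> b4 -> a4 -> a3 -> b3 -> b2 -> c2 -> c1 -> b1 -> a1

Need to visit all 10 open cells exactly once, starting at c4 and ending at a1.
Cell c2 has only two open neighbours (c1 and b2), so the path must pass straight through it: one of those is the cell it's entered from and the other is where it exits.
Route from c4: left 2 to a4, up 1 to a3, right 1 to b3, up 1 to b2, right 1 to c2, up 1 to c1, left 2 to a1 — 9 moves in all.
Check: all 10 open cells covered.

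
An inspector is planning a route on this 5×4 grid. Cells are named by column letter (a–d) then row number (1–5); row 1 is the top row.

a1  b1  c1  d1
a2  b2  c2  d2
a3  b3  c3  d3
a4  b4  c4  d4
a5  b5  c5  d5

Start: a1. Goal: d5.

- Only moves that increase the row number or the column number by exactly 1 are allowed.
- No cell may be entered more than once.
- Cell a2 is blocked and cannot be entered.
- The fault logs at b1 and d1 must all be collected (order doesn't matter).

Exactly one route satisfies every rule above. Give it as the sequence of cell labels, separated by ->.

Moves only go right or down, so the column and row indices never decrease.
Route from a1: 3× right (reaching d1), 4× down (reaching d5) — 7 moves in all.
Check: all required cells visited.

a1 -> b1 -> c1 -> d1 -> d2 -> d3 -> d4 -> d5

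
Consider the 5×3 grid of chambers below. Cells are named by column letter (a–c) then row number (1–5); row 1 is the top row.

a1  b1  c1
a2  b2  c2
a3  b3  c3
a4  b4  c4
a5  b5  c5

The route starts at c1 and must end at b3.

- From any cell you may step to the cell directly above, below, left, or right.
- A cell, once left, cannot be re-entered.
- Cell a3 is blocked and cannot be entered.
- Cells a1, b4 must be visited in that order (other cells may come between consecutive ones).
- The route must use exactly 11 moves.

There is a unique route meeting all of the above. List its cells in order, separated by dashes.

c1 - b1 - a1 - a2 - b2 - c2 - c3 - c4 - c5 - b5 - b4 - b3

The waypoints must appear in the order a1, b4, with no cell reused.
Route from c1: 2× left (reaching a1), down to a2, 2× right (reaching c2), 3× down (reaching c5), left to b5, 2× up (reaching b3) — 11 moves in all.
Check: order respected (a1 at step 2, b4 at step 10); 11 moves as required.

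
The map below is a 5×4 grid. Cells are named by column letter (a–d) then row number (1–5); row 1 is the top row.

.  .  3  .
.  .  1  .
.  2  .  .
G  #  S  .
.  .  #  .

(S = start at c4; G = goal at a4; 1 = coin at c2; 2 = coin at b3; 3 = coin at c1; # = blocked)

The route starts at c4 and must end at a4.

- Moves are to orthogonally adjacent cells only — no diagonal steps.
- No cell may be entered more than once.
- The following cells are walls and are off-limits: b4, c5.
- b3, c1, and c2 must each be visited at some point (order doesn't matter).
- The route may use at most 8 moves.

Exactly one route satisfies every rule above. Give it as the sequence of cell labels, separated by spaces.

c4 c3 c2 c1 b1 b2 b3 a3 a4

Any route must reach b3, c1, and c2 and still end at a4 within 8 moves, so the order of the required stops is forced.
Route from c4: 3× up (reaching c1), left to b1, 2× down (reaching b3), left to a3, down to a4 — 8 moves in all.
Check: all required cells visited; 8 ≤ 8 moves.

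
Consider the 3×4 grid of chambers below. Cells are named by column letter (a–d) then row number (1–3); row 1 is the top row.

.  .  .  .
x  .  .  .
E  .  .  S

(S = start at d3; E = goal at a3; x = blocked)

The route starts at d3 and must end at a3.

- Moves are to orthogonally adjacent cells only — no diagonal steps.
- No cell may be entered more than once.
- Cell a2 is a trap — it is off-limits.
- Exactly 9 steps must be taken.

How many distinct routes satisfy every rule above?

Need simple routes of exactly 9 moves from d3 to a3 (Manhattan distance 3, so 3 moves are spent on a detour and 3 undoing it).
Enumerating: d3 d2 d1 c1 b1 b2 c2 c3 b3 a3 | d3 c3 c2 d2 d1 c1 b1 b2 b3 a3.
That gives 2 routes.

2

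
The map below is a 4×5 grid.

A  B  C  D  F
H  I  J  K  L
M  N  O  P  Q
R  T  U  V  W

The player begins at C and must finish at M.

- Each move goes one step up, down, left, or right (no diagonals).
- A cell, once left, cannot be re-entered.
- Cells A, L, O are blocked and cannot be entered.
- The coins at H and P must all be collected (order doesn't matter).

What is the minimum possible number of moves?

10

Any route passes through H and P in some order between C and M. Summing Manhattan distances along each leg and taking the cheapest ordering (C → P → H → M) gives a lower bound of 3 + 4 + 1 = 8 moves.
The shortest route satisfying every rule uses 10 moves: C → J → K → P → V → U → T → N → I → H → M.
The no-revisit rule (legs can't share cells) pushes the minimum above the 8-move bound; an exhaustive check rules out every length from 8 to 9, leaving 10 as the minimum.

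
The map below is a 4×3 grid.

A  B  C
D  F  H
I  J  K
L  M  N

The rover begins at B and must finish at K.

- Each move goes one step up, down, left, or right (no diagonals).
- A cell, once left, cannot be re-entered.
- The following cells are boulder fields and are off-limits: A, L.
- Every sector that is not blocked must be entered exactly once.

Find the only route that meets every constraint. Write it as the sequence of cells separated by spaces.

Need to visit all 10 open cells exactly once, starting at B and ending at K.
Cell C has only two open neighbours (H and B), so the path must pass straight through it: one of those is the cell it's entered from and the other is where it exits.
Route from B: right 1 to C, down 1 to H, left 2 to D, down 1 to I, right 1 to J, down 1 to M, right 1 to N, up 1 to K — 9 moves in all.
Check: all 10 open cells covered.

B C H F D I J M N K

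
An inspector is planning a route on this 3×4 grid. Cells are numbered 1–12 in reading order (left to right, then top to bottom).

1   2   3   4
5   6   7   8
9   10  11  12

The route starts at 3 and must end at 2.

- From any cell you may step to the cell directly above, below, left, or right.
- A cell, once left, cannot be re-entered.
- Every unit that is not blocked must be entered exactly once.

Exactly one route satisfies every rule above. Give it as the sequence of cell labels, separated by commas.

Need to visit all 12 open cells exactly once, starting at 3 and ending at 2.
Cell 9 has only two open neighbours (5 and 10), so the path must pass straight through it: one of those is the cell it's entered from and the other is where it exits.
Route from 3: right 1 to 4, down 2 to 12, left 1 to 11, up 1 to 7, left 1 to 6, down 1 to 10, left 1 to 9, up 2 to 1, right 1 to 2 — 11 moves in all.
Check: all 12 open cells covered.

3, 4, 8, 12, 11, 7, 6, 10, 9, 5, 1, 2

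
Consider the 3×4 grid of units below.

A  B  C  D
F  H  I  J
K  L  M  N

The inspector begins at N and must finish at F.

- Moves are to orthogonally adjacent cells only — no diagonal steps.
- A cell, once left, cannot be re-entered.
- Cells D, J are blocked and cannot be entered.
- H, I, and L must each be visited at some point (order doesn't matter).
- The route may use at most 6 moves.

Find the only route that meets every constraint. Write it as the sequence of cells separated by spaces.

N M I H L K F

The budget equals the shortest possible length, so every move has to be on a shortest route through the required cells.
Route from N: left to M, up to I, left to H, down to L, left to K, up to F — 6 moves in all.
Check: all required cells visited; 6 ≤ 6 moves.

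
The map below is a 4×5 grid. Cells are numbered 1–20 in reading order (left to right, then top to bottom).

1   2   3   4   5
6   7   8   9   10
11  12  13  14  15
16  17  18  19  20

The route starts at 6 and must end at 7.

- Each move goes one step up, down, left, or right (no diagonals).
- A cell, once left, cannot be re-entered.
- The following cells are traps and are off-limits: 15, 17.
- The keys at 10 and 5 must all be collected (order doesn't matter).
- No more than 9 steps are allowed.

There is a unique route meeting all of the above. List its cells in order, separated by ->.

6 -> 1 -> 2 -> 3 -> 4 -> 5 -> 10 -> 9 -> 8 -> 7

The 9-move cap with required stops at 10, 5 leaves no slack for detours.
Route from 6: up to 1, 4× right (reaching 5), down to 10, 3× left (reaching 7) — 9 moves in all.
Check: all required cells visited; 9 ≤ 9 moves.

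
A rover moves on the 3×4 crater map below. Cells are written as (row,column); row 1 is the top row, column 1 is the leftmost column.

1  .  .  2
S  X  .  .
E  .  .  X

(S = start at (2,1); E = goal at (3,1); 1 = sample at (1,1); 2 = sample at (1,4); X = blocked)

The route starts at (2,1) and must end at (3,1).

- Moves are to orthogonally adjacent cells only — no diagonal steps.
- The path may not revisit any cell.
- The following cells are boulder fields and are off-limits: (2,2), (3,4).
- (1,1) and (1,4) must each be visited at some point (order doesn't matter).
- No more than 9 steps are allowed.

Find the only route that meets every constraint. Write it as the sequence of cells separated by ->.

(2,1) -> (1,1) -> (1,2) -> (1,3) -> (1,4) -> (2,4) -> (2,3) -> (3,3) -> (3,2) -> (3,1)

The budget equals the shortest possible length, so every move has to be on a shortest route through the required cells.
Route from (2,1): up 1 to (1,1), right 3 to (1,4), down 1 to (2,4), left 1 to (2,3), down 1 to (3,3), left 2 to (3,1) — 9 moves in all.
Check: all required cells visited; 9 ≤ 9 moves.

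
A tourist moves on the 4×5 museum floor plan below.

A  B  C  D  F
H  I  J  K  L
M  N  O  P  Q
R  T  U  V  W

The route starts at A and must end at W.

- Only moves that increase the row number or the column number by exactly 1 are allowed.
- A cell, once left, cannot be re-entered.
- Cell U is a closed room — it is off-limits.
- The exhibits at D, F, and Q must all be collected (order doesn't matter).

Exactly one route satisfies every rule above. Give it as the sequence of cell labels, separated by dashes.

A - B - C - D - F - L - Q - W

Moves only go right or down, so the column and row indices never decrease.
Route from A: right 4 to F, down 3 to W — 7 moves in all.
Check: all required cells visited.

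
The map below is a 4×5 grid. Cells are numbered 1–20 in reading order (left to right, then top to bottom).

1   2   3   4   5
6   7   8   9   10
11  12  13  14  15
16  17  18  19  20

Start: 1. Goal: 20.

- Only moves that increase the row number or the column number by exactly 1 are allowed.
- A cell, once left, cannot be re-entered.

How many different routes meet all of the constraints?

35

A right/down-only route from 1 to 20 makes exactly 3 down-moves and 4 right-moves in some order.
With no other constraints that would be C(7,3) = 35 routes.
That gives 35 routes.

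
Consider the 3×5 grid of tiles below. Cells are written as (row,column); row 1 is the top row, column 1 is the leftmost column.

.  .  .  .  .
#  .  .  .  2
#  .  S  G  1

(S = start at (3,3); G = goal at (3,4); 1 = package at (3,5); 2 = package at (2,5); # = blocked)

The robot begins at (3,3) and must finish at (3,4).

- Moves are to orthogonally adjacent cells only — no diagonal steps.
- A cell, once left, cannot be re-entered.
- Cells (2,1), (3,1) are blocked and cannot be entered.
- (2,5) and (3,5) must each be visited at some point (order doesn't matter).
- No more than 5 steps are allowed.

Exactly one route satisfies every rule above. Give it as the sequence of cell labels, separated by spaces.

The budget equals the shortest possible length, so every move has to be on a shortest route through the required cells.
Route from (3,3): up 1 to (2,3), right 2 to (2,5), down 1 to (3,5), left 1 to (3,4) — 5 moves in all.
Check: all required cells visited; 5 ≤ 5 moves.

(3,3) (2,3) (2,4) (2,5) (3,5) (3,4)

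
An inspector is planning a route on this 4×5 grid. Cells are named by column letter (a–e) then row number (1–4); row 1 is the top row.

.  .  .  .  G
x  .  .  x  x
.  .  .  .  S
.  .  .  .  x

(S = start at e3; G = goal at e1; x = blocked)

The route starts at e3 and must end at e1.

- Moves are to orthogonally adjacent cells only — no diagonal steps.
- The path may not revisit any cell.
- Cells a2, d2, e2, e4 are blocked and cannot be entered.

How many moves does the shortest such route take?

The Manhattan distance from e3 to e1 is |3−1| + |5−5| = 2, so at least 2 moves are needed.
That bound ignores the blocked cells. Measuring each leg by the fewest moves that actually steer around them (e3→e1: 6) raises the lower bound to 6.
A route of 6 moves exists: e3 → d3 → c3 → c2 → c1 → d1 → e1.
Since 6 matches that lower bound, it is optimal.

6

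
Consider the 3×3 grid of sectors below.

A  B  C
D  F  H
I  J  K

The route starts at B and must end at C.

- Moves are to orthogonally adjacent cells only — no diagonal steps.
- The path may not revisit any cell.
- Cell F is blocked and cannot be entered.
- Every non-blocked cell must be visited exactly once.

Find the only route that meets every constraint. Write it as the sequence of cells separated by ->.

B -> A -> D -> I -> J -> K -> H -> C

Need to visit all 8 open cells exactly once, starting at B and ending at C.
Cell J has only two open neighbours (I and K), so the path must pass straight through it: one of those is the cell it's entered from and the other is where it exits.
Route from B: left 1 to A, down 2 to I, right 2 to K, up 2 to C — 7 moves in all.
Check: all 8 open cells covered.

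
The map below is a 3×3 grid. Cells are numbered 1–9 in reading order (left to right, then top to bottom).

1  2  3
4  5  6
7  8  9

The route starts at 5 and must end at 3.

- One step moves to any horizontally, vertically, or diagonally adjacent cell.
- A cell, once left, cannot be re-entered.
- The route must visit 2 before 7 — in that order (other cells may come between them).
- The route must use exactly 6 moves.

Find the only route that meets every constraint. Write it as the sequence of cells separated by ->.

The waypoints must appear in the order 2, 7, with no cell reused.
Route from 5: up to 2, down-left to 4, down to 7, right to 8, up-right to 6, up to 3 — 6 moves in all.
Check: order respected (2 at step 1, 7 at step 3); 6 moves as required.

5 -> 2 -> 4 -> 7 -> 8 -> 6 -> 3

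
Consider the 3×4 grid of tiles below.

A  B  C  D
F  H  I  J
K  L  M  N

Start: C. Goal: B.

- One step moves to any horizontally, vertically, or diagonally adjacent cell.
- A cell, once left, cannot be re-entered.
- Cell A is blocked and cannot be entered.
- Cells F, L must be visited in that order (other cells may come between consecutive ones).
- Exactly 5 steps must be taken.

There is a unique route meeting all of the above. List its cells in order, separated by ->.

The waypoints must appear in the order F, L, with no cell reused.
Route from C: down-left 1 to H, left 1 to F, down-right 1 to L, up-right 1 to I, up-left 1 to B — 5 moves in all.
Check: order respected (F at step 2, L at step 3); 5 moves as required.

C -> H -> F -> L -> I -> B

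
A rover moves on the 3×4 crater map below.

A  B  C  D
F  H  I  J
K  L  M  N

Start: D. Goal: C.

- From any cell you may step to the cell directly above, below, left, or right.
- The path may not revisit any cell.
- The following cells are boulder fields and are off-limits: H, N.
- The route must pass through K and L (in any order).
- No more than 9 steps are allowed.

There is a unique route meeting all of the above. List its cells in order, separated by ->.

The budget equals the shortest possible length, so every move has to be on a shortest route through the required cells.
Route from D: down to J, left to I, down to M, 2× left (reaching K), 2× up (reaching A), 2× right (reaching C) — 9 moves in all.
Check: all required cells visited; 9 ≤ 9 moves.

D -> J -> I -> M -> L -> K -> F -> A -> B -> C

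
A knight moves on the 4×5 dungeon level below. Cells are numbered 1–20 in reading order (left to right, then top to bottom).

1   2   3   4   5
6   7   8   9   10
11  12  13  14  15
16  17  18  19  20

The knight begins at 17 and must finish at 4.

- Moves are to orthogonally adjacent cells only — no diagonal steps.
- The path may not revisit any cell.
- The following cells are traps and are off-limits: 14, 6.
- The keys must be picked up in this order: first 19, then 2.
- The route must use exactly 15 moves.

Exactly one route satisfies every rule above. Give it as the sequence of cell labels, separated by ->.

The waypoints must appear in the order 19, 2, with no cell reused.
Route from 17: left 1 to 16, up 1 to 11, right 2 to 13, down 1 to 18, right 2 to 20, up 2 to 10, left 3 to 7, up 1 to 2, right 2 to 4 — 15 moves in all.
Check: order respected (19 at step 6, 2 at step 13); 15 moves as required.

17 -> 16 -> 11 -> 12 -> 13 -> 18 -> 19 -> 20 -> 15 -> 10 -> 9 -> 8 -> 7 -> 2 -> 3 -> 4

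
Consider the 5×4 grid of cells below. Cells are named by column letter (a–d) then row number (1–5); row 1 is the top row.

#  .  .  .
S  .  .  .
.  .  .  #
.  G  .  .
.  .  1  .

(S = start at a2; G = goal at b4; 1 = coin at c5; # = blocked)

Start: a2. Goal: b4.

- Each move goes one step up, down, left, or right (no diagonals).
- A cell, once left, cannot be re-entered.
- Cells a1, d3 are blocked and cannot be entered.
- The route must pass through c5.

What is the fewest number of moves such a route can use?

7

Any route passes through c5 somewhere between a2 and b4. Summing Manhattan distances along the two legs (a2 → c5 → b4) gives a lower bound of 5 + 2 = 7 moves.
A route of 7 moves achieves this: a2 → a3 → a4 → a5 → b5 → c5 → c4 → b4.
Since 7 matches the lower bound, it is optimal.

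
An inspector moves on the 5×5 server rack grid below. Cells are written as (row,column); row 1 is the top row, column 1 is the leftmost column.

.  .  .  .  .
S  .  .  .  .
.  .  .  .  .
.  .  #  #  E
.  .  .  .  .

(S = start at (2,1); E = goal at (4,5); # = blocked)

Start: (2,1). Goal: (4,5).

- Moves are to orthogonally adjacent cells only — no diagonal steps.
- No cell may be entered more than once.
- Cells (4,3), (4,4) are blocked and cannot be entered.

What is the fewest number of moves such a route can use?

The Manhattan distance from (2,1) to (4,5) is |2−4| + |1−5| = 6, so at least 6 moves are needed.
A route of 6 moves achieves this: (2,1) → (3,1) → (3,2) → (3,3) → (3,4) → (3,5) → (4,5).
Since 6 matches the lower bound, it is optimal.

6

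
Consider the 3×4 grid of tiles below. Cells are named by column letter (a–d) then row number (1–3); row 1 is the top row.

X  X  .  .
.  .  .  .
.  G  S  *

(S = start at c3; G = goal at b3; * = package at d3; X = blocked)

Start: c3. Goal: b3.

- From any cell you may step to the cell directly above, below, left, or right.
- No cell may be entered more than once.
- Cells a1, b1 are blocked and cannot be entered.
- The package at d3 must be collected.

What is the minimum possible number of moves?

Any route passes through d3 somewhere between c3 and b3. Summing Manhattan distances along the two legs (c3 → d3 → b3) gives a lower bound of 1 + 2 = 3 moves.
The shortest route satisfying every rule uses 5 moves: c3 → d3 → d2 → c2 → b2 → b3.
The bound of 3 isn't tight here; checking systematically, no route of length 3 through 4 satisfies every constraint, so 5 is the minimum.

5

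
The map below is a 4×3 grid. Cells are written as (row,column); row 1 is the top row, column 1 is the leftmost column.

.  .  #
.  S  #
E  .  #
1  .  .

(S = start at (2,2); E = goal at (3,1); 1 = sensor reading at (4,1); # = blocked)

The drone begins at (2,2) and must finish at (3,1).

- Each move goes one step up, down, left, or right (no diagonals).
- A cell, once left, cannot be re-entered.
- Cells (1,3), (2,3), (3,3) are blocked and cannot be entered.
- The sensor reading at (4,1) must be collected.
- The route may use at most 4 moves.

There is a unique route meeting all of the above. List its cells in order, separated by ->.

The 4-move cap with required stops at (4,1) leaves no slack for detours.
Route from (2,2): down 2 to (4,2), left 1 to (4,1), up 1 to (3,1) — 4 moves in all.
Check: all required cells visited; 4 ≤ 4 moves.

(2,2) -> (3,2) -> (4,2) -> (4,1) -> (3,1)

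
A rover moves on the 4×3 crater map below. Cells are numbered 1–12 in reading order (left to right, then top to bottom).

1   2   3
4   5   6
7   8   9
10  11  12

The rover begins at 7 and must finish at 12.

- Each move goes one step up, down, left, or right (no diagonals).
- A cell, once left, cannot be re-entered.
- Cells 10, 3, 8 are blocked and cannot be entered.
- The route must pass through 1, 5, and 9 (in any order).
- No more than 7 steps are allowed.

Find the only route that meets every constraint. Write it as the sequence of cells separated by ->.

The 7-move cap with required stops at 1, 5, 9 leaves no slack for detours.
Route from 7: 2× up (reaching 1), right to 2, down to 5, right to 6, 2× down (reaching 12) — 7 moves in all.
Check: all required cells visited; 7 ≤ 7 moves.

7 -> 4 -> 1 -> 2 -> 5 -> 6 -> 9 -> 12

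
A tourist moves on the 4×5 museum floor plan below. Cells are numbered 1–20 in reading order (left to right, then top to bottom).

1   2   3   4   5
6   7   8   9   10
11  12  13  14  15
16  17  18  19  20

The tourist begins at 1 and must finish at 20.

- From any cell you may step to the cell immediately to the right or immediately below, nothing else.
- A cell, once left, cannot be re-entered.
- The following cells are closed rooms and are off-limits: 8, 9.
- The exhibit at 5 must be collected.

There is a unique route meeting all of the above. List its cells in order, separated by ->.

1 -> 2 -> 3 -> 4 -> 5 -> 10 -> 15 -> 20

Moves only go right or down, so the column and row indices never decrease.
Route from 1: 4× right (reaching 5), 3× down (reaching 20) — 7 moves in all.
Check: all required cells visited.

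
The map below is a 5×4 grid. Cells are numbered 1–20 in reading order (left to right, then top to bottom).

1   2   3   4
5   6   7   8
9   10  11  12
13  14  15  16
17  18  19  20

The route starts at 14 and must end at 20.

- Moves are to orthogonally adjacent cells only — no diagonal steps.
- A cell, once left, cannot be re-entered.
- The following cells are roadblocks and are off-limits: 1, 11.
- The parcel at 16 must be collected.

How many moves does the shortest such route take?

Any route passes through 16 somewhere between 14 and 20. Summing Manhattan distances along the two legs (14 → 16 → 20) gives a lower bound of 2 + 1 = 3 moves.
A route of 3 moves achieves this: 14 → 15 → 16 → 20.
Since 3 matches the lower bound, it is optimal.

3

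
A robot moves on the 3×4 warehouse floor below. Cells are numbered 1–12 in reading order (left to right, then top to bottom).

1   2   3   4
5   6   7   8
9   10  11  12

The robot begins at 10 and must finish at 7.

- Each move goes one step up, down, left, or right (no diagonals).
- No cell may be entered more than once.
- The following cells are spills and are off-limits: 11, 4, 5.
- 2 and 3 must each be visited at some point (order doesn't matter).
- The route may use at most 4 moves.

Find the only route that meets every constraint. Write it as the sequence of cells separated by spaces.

The budget equals the shortest possible length, so every move has to be on a shortest route through the required cells.
Route from 10: up 2 to 2, right 1 to 3, down 1 to 7 — 4 moves in all.
Check: all required cells visited; 4 ≤ 4 moves.

10 6 2 3 7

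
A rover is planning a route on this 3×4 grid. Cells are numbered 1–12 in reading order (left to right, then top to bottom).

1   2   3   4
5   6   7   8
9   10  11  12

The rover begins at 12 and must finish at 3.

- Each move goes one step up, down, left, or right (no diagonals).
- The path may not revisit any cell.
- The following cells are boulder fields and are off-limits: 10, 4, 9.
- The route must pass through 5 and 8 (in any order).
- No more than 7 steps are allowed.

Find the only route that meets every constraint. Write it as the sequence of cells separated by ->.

Any route must reach 5 and 8 and still end at 3 within 7 moves, so the order of the required stops is forced.
Route from 12: up 1 to 8, left 3 to 5, up 1 to 1, right 2 to 3 — 7 moves in all.
Check: all required cells visited; 7 ≤ 7 moves.

12 -> 8 -> 7 -> 6 -> 5 -> 1 -> 2 -> 3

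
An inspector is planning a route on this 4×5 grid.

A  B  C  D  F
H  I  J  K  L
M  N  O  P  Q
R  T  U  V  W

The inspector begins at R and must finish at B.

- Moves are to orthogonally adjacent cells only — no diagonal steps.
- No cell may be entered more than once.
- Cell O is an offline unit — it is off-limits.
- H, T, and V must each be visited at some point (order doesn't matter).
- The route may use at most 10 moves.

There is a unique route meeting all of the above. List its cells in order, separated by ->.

R -> T -> U -> V -> P -> K -> J -> I -> H -> A -> B

Any route must reach H, T, and V and still end at B within 10 moves, so the order of the required stops is forced.
Route from R: right 3 to V, up 2 to K, left 3 to H, up 1 to A, right 1 to B — 10 moves in all.
Check: all required cells visited; 10 ≤ 10 moves.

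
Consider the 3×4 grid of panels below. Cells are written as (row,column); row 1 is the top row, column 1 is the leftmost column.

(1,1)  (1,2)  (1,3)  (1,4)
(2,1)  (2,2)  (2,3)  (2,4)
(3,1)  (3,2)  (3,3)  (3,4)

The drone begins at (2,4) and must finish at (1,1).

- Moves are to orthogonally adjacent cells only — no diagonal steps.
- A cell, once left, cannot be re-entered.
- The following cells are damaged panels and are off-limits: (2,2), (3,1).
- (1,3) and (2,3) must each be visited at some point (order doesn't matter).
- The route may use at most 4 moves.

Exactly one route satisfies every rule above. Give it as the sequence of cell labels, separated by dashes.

The budget equals the shortest possible length, so every move has to be on a shortest route through the required cells.
Route from (2,4): left to (2,3), up to (1,3), 2× left (reaching (1,1)) — 4 moves in all.
Check: all required cells visited; 4 ≤ 4 moves.

(2,4) - (2,3) - (1,3) - (1,2) - (1,1)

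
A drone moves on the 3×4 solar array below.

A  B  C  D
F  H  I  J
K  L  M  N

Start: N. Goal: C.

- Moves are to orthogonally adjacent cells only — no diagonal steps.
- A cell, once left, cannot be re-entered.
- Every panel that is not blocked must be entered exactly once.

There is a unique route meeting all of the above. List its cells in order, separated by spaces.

Need to visit all 12 open cells exactly once, starting at N and ending at C.
Route from N: left 3 to K, up 2 to A, right 1 to B, down 1 to H, right 2 to J, up 1 to D, left 1 to C — 11 moves in all.
Check: all 12 open cells covered.

N M L K F A B H I J D C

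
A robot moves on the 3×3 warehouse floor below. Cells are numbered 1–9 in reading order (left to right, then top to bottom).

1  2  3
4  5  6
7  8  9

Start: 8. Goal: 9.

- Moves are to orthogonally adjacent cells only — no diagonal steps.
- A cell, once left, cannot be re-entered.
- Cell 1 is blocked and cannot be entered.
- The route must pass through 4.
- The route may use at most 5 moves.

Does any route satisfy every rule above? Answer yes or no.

yes

One route that works: 8 → 7 → 4 → 5 → 6 → 9.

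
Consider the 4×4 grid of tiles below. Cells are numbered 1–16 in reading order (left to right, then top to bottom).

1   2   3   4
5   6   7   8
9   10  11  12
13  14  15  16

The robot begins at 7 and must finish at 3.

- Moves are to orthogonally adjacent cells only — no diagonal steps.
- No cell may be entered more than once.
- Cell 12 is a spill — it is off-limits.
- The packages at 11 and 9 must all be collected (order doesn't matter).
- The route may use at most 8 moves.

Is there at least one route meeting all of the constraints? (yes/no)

One route that works: 7 → 11 → 10 → 9 → 5 → 1 → 2 → 3.

yes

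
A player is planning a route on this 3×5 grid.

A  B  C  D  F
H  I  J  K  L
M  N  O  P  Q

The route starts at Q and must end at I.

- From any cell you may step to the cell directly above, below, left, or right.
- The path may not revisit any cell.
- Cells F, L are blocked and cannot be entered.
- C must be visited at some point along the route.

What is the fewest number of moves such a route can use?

6

Any route passes through C somewhere between Q and I. Summing Manhattan distances along the two legs (Q → C → I) gives a lower bound of 4 + 2 = 6 moves.
A route of 6 moves achieves this: Q → P → K → D → C → J → I.
Since 6 matches the lower bound, it is optimal.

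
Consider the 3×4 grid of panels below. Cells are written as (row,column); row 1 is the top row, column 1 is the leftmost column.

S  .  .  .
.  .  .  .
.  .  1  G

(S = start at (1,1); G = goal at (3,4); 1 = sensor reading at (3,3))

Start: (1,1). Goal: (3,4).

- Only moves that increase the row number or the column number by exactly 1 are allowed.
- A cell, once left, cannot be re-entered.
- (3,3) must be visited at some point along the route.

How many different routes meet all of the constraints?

6

A right/down-only route from (1,1) to (3,4) makes exactly 2 down-moves and 3 right-moves in some order.
With no other constraints that would be C(5,2) = 10 routes.
Split at (3,3) and multiply the segment counts: (1,1)→(3,3): 6; (3,3)→(3,4): 1; product = 6.
That gives 6 routes.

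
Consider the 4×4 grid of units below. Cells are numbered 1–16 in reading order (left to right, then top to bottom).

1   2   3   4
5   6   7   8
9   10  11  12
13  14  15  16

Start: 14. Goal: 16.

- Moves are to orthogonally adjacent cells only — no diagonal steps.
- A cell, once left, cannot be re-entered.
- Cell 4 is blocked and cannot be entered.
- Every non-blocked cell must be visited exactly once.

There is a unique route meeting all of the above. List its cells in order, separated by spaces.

Need to visit all 15 open cells exactly once, starting at 14 and ending at 16.
Route from 14: left to 13, up to 9, right to 10, up to 6, left to 5, up to 1, 2× right (reaching 3), down to 7, right to 8, down to 12, left to 11, down to 15, right to 16 — 14 moves in all.
Check: all 15 open cells covered.

14 13 9 10 6 5 1 2 3 7 8 12 11 15 16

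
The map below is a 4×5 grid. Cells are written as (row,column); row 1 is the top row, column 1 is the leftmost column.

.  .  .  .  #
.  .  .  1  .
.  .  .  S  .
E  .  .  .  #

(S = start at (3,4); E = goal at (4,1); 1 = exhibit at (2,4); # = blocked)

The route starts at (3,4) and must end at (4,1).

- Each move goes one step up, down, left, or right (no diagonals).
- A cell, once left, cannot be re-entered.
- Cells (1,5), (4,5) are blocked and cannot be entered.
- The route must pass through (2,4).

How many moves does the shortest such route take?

6

Any route passes through (2,4) somewhere between (3,4) and (4,1). Summing Manhattan distances along the two legs ((3,4) → (2,4) → (4,1)) gives a lower bound of 1 + 5 = 6 moves.
A route of 6 moves achieves this: (3,4) → (2,4) → (2,3) → (3,3) → (4,3) → (4,2) → (4,1).
Since 6 matches the lower bound, it is optimal.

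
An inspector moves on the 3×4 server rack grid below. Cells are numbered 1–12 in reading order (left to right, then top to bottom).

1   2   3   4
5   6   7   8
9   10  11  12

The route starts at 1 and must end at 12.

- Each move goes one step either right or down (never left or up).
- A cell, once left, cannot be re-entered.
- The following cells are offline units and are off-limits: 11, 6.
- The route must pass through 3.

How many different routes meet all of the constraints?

A right/down-only route from 1 to 12 makes exactly 2 down-moves and 3 right-moves in some order.
With no other constraints that would be C(5,2) = 10 routes.
Split at 3 and multiply the segment counts (each segment already excludes blocked cells): 1→3: 1; 3→12: 2; product = 2.
That gives 2 routes.

2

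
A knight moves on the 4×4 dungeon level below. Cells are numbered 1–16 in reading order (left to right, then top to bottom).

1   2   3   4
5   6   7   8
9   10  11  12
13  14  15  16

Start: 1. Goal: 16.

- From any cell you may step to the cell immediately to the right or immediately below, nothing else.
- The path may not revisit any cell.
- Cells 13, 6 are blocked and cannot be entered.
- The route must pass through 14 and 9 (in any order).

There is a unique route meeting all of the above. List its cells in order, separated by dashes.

Moves only go right or down, so the column and row indices never decrease.
Route from 1: down 2 to 9, right 1 to 10, down 1 to 14, right 2 to 16 — 6 moves in all.
Check: all required cells visited.

1 - 5 - 9 - 10 - 14 - 15 - 16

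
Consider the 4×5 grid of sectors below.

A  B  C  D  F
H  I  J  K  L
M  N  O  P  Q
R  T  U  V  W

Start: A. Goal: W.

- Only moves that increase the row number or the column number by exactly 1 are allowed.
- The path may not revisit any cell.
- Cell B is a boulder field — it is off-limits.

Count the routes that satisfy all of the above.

15

A right/down-only route from A to W makes exactly 3 down-moves and 4 right-moves in some order.
With no other constraints that would be C(7,3) = 35 routes.
Subtract routes through each blocked cell (inclusion–exclusion for overlaps): − through B: 20 → 15.
That gives 15 routes.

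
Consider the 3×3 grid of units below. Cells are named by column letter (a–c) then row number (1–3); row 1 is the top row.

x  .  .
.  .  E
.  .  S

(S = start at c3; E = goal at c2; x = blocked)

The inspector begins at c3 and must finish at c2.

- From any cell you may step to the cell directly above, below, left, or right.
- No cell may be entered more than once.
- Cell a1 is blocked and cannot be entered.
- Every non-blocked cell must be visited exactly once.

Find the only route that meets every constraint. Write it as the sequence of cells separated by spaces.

Need to visit all 8 open cells exactly once, starting at c3 and ending at c2.
Cell b1 has only two open neighbours (b2 and c1), so the path must pass straight through it: one of those is the cell it's entered from and the other is where it exits.
Route from c3: 2× left (reaching a3), up to a2, right to b2, up to b1, right to c1, down to c2 — 7 moves in all.
Check: all 8 open cells covered.

c3 b3 a3 a2 b2 b1 c1 c2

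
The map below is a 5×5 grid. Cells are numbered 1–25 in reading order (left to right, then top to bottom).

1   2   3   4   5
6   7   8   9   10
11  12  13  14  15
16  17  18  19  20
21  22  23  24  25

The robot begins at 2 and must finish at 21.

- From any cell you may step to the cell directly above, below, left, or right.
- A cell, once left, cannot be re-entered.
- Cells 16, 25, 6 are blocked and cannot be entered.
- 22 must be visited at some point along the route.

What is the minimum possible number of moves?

5

Any route passes through 22 somewhere between 2 and 21. Summing Manhattan distances along the two legs (2 → 22 → 21) gives a lower bound of 4 + 1 = 5 moves.
A route of 5 moves achieves this: 2 → 7 → 12 → 17 → 22 → 21.
Since 5 matches the lower bound, it is optimal.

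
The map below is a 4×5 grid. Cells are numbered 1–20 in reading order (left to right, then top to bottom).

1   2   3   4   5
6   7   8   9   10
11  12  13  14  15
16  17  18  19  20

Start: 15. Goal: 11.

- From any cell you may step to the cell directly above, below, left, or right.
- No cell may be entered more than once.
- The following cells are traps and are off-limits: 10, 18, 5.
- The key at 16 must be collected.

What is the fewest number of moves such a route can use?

Any route passes through 16 somewhere between 15 and 11. Summing Manhattan distances along the two legs (15 → 16 → 11) gives a lower bound of 5 + 1 = 6 moves.
A route of 6 moves achieves this: 15 → 14 → 13 → 12 → 17 → 16 → 11.
Since 6 matches the lower bound, it is optimal.

6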